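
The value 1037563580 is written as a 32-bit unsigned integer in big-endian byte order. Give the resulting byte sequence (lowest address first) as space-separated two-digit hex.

3D D7 F6 BC

1037563580 in hexadecimal, padded to 32 bits, is 0x3DD7F6BC.
Split into bytes (most-significant first): 3D D7 F6 BC.
In big-endian order the high byte comes first in memory.
So the memory order matches the most-significant-first order: 3D D7 F6 BC.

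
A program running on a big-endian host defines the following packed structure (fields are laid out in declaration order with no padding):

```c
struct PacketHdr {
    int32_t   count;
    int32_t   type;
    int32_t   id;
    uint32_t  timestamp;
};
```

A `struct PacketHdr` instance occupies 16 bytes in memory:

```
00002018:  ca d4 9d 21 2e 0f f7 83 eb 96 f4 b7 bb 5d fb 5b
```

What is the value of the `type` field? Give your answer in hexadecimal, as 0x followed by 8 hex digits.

`type` follows `count` (4 bytes), so it starts at byte offset 4 and occupies 4 bytes.
Bytes at offsets 4..7: 2E 0F F7 83.
In big-endian order the high byte comes first in memory.
The bytes are already most-significant first: 0x2E0FF783.

0x2E0FF783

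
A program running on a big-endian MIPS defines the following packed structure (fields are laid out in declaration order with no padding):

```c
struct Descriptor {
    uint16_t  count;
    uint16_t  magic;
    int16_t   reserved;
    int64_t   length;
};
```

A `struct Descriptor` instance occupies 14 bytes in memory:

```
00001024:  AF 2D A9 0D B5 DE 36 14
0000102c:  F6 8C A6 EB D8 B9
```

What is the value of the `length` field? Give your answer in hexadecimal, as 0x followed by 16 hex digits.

`length` follows `count` (2 B), `magic` (2 B), `reserved` (2 B), so it starts at offset 2 + 2 + 2 = 6 and occupies 8 bytes.
Bytes at offsets 6..13: 36 14 F6 8C A6 EB D8 B9.
In big-endian order the high byte comes first in memory.
The bytes are already most-significant first: 0x3614F68CA6EBD8B9.

0x3614F68CA6EBD8B9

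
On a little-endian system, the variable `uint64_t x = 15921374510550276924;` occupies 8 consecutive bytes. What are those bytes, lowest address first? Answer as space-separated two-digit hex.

3C DB 4E 25 C3 15 F4 DC

15921374510550276924 in hexadecimal, padded to 64 bits, is 0xDCF415C3254EDB3C.
Split into bytes (most-significant first): DC F4 15 C3 25 4E DB 3C.
Little-endian: lowest address holds the least-significant byte.
So at ascending addresses the bytes are 3C DB 4E 25 C3 15 F4 DC.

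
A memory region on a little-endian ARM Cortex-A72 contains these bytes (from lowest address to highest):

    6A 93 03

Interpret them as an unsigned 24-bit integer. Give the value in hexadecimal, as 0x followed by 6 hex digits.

0x03936A

Little-endian stores the least-significant byte at the lowest address.
Reassemble most-significant byte first: 03 93 6A → 0x03936A.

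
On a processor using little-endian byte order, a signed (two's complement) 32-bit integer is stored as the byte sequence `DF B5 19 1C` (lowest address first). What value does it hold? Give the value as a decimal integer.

Little-endian stores the least-significant byte at the lowest address.
Reassemble most-significant byte first: 1C 19 B5 DF → 0x1C19B5DF.
0x1C19B5DF = 471447007.

471447007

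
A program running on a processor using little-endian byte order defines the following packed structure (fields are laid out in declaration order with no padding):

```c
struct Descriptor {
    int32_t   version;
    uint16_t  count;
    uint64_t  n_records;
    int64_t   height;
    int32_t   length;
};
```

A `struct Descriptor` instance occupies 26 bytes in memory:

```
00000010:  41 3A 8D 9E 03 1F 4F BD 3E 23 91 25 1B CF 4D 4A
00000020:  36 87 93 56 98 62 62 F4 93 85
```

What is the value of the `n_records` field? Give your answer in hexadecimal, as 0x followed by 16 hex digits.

`n_records` follows `version` (4 B), `count` (2 B), so it starts at offset 4 + 2 = 6 and occupies 8 bytes.
Bytes at offsets 6..13: 4F BD 3E 23 91 25 1B CF.
In little-endian order the low byte comes first in memory.
Reassemble most-significant byte first: CF 1B 25 91 23 3E BD 4F → 0xCF1B2591233EBD4F.

0xCF1B2591233EBD4F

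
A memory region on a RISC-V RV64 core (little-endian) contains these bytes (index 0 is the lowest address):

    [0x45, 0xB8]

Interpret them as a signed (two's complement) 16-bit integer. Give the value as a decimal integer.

Little-endian stores the least-significant byte at the lowest address.
Reassemble most-significant byte first: B8 45 → 0xB845.
Top bit is set, so as a signed 16-bit value this is 0xB845 − 2^16 = -18363.

-18363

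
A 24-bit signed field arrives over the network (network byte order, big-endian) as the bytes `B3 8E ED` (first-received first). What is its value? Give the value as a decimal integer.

-5009683

Big-endian stores the most-significant byte at the lowest address.
The bytes are already most-significant first: 0xB38EED.
Top bit is set, so as a signed 24-bit value this is 0xB38EED − 2^24 = -5009683.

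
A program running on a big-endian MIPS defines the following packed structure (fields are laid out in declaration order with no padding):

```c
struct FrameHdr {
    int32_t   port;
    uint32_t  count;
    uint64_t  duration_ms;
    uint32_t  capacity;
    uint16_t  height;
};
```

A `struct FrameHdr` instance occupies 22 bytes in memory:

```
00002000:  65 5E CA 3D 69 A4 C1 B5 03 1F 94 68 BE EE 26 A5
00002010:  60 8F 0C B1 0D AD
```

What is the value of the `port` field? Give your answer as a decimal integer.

1700710973

`port` is the first field, at byte offset 0, occupying 4 bytes.
Bytes at offsets 0..3: 65 5E CA 3D.
Big-endian: lowest address holds the most-significant byte.
The bytes are already most-significant first: 0x655ECA3D.
0x655ECA3D = 1700710973.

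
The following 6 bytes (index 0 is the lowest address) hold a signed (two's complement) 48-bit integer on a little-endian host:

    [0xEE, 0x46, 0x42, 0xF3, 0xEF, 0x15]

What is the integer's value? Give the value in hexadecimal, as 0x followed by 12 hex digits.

Little-endian stores the least-significant byte at the lowest address.
Reassemble most-significant byte first: 15 EF F3 42 46 EE → 0x15EFF34246EE.

0x15EFF34246EE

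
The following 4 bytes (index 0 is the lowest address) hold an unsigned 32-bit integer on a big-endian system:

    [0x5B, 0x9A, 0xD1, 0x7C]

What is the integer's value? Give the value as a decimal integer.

Big-endian stores the most-significant byte at the lowest address.
The bytes are already most-significant first: 0x5B9AD17C.
0x5B9AD17C = 1536872828.

1536872828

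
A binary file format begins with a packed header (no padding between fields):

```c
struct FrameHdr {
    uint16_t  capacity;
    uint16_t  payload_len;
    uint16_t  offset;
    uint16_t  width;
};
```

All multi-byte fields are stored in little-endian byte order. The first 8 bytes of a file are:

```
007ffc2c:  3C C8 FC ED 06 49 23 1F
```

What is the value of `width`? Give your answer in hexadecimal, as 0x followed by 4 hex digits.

0x1F23

`width` follows `capacity` (2 B), `payload_len` (2 B), `offset` (2 B), so it starts at offset 2 + 2 + 2 = 6 and occupies 2 bytes.
Bytes at offsets 6..7: 23 1F.
In little-endian order the low byte comes first in memory.
Reassemble most-significant byte first: 1F 23 → 0x1F23.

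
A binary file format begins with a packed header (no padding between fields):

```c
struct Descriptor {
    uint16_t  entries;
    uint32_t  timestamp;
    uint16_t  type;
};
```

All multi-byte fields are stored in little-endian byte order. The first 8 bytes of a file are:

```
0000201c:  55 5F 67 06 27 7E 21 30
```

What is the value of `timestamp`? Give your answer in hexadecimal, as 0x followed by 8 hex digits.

`timestamp` follows `entries` (2 bytes), so it starts at byte offset 2 and occupies 4 bytes.
Bytes at offsets 2..5: 67 06 27 7E.
In little-endian order the low byte comes first in memory.
Reassemble most-significant byte first: 7E 27 06 67 → 0x7E270667.

0x7E270667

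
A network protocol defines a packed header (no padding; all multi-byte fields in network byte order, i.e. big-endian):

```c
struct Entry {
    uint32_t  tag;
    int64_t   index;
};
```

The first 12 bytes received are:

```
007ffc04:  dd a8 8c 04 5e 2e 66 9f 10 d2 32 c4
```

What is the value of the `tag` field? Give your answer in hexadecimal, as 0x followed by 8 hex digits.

`tag` is the first field, at byte offset 0, occupying 4 bytes.
Bytes at offsets 0..3: DD A8 8C 04.
Big-endian: lowest address holds the most-significant byte.
The bytes are already most-significant first: 0xDDA88C04.

0xDDA88C04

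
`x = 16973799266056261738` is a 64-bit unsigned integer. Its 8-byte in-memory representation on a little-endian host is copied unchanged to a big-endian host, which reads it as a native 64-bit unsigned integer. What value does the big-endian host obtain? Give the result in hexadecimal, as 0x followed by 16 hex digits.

0x6AD0115E800C8FEB

16973799266056261738 in 64-bit hexadecimal is 0xEB8F0C805E11D06A.
Stored little-endian, the bytes at ascending addresses are 6A D0 11 5E 80 0C 8F EB.
Read back as big-endian, the last byte is least significant, giving 0x6AD0115E800C8FEB.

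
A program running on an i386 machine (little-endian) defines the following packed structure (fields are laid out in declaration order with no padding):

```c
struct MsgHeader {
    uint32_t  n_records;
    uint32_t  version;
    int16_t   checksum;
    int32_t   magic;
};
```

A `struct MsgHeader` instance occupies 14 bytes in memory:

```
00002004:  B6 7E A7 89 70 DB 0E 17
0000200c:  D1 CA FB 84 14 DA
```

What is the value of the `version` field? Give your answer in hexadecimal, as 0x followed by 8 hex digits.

`version` follows `n_records` (4 bytes), so it starts at byte offset 4 and occupies 4 bytes.
Bytes at offsets 4..7: 70 DB 0E 17.
In little-endian order the low byte comes first in memory.
Reassemble most-significant byte first: 17 0E DB 70 → 0x170EDB70.

0x170EDB70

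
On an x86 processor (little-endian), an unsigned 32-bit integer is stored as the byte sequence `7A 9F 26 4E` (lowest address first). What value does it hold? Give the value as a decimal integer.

1311154042

Little-endian stores the least-significant byte at the lowest address.
Reassemble most-significant byte first: 4E 26 9F 7A → 0x4E269F7A.
0x4E269F7A = 1311154042.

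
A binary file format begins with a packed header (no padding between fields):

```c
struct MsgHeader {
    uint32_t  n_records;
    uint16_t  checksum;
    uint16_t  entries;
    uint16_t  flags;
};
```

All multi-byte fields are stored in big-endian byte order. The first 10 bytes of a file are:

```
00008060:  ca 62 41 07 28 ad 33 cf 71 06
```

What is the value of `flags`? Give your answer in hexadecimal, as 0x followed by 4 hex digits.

`flags` follows `n_records` (4 B), `checksum` (2 B), `entries` (2 B), so it starts at offset 4 + 2 + 2 = 8 and occupies 2 bytes.
Bytes at offsets 8..9: 71 06.
Big-endian: lowest address holds the most-significant byte.
The bytes are already most-significant first: 0x7106.

0x7106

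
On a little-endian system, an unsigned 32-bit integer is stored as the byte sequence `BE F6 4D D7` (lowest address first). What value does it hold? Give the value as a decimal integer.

3612210878

In little-endian order the low byte comes first in memory.
Reassemble most-significant byte first: D7 4D F6 BE → 0xD74DF6BE.
0xD74DF6BE = 3612210878.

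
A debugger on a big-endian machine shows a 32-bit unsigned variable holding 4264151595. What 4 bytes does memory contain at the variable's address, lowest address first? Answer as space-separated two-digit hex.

FE 29 CA 2B

4264151595 in hexadecimal, padded to 32 bits, is 0xFE29CA2B.
Split into bytes (most-significant first): FE 29 CA 2B.
Big-endian stores the most-significant byte at the lowest address.
So the memory order matches the most-significant-first order: FE 29 CA 2B.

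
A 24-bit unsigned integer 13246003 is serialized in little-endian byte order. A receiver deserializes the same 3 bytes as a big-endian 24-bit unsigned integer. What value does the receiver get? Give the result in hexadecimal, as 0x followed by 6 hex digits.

0x331ECA

13246003 in 24-bit hexadecimal is 0xCA1E33.
Stored little-endian, the bytes at ascending addresses are 33 1E CA.
Read back as big-endian, the last byte is least significant, giving 0x331ECA.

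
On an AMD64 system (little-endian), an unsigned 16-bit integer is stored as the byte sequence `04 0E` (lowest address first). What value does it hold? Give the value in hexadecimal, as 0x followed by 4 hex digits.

Little-endian: lowest address holds the least-significant byte.
Reassemble most-significant byte first: 0E 04 → 0x0E04.

0x0E04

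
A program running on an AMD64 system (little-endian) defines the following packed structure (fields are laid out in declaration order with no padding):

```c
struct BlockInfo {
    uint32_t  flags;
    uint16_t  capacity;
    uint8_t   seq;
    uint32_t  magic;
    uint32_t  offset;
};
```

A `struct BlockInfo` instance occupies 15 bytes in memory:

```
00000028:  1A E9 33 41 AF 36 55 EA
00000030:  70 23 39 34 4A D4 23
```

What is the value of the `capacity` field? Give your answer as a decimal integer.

`capacity` follows `flags` (4 bytes), so it starts at byte offset 4 and occupies 2 bytes.
Bytes at offsets 4..5: AF 36.
Little-endian: lowest address holds the least-significant byte.
Reassemble most-significant byte first: 36 AF → 0x36AF.
0x36AF = 13999.

13999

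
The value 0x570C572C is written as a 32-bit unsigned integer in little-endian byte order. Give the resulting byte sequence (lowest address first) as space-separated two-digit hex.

2C 57 0C 57

Split into bytes (most-significant first): 57 0C 57 2C.
Little-endian stores the least-significant byte at the lowest address.
So at ascending addresses the bytes are 2C 57 0C 57.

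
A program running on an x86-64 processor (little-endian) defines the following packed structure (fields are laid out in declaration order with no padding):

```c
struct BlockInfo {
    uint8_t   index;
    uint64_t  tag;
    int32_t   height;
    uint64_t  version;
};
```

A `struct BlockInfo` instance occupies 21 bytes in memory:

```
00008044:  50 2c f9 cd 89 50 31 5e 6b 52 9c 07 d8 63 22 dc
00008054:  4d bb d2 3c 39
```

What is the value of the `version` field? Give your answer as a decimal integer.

`version` follows `index` (1 B), `tag` (8 B), `height` (4 B), so it starts at offset 1 + 8 + 4 = 13 and occupies 8 bytes.
Bytes at offsets 13..20: 63 22 DC 4D BB D2 3C 39.
Little-endian: lowest address holds the least-significant byte.
Reassemble most-significant byte first: 39 3C D2 BB 4D DC 22 63 → 0x393CD2BB4DDC2263.
0x393CD2BB4DDC2263 = 4124403060671521379.

4124403060671521379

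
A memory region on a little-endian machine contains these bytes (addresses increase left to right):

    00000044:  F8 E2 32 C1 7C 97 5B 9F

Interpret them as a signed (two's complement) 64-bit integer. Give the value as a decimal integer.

In little-endian order the low byte comes first in memory.
Reassemble most-significant byte first: 9F 5B 97 7C C1 32 E2 F8 → 0x9F5B977CC132E2F8.
Top bit is set, so as a signed 64-bit value this is 0x9F5B977CC132E2F8 − 2^64 = -6963805836725263624.

-6963805836725263624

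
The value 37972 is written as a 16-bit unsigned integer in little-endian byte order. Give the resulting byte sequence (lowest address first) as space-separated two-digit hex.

37972 in hexadecimal, padded to 16 bits, is 0x9454.
Split into bytes (most-significant first): 94 54.
Little-endian: lowest address holds the least-significant byte.
So at ascending addresses the bytes are 54 94.

54 94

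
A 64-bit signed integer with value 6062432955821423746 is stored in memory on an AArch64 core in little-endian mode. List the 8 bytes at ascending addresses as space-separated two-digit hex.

6062432955821423746 in hexadecimal, padded to 64 bits, is 0x542216A7365B7C82.
Split into bytes (most-significant first): 54 22 16 A7 36 5B 7C 82.
In little-endian order the low byte comes first in memory.
So at ascending addresses the bytes are 82 7C 5B 36 A7 16 22 54.

82 7C 5B 36 A7 16 22 54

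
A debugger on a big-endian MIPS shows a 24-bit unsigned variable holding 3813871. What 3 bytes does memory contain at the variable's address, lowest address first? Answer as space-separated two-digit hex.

3813871 in hexadecimal, padded to 24 bits, is 0x3A31EF.
Split into bytes (most-significant first): 3A 31 EF.
Big-endian: lowest address holds the most-significant byte.
So the memory order matches the most-significant-first order: 3A 31 EF.

3A 31 EF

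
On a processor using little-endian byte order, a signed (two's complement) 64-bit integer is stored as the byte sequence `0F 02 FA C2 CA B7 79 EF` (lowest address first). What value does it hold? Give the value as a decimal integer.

In little-endian order the low byte comes first in memory.
Reassemble most-significant byte first: EF 79 B7 CA C2 FA 02 0F → 0xEF79B7CAC2FA020F.
Top bit is set, so as a signed 64-bit value this is 0xEF79B7CAC2FA020F − 2^64 = -1190718544980344305.

-1190718544980344305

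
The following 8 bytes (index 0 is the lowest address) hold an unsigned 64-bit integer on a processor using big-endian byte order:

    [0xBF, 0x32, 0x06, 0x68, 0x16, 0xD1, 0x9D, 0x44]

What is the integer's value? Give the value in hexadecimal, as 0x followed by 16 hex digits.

0xBF32066816D19D44

Big-endian stores the most-significant byte at the lowest address.
The bytes are already most-significant first: 0xBF32066816D19D44.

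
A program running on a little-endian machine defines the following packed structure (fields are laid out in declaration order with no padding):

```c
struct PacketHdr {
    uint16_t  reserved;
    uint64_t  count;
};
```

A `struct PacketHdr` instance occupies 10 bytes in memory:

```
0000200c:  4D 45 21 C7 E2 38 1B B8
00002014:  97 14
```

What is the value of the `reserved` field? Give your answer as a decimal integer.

17741

`reserved` is the first field, at byte offset 0, occupying 2 bytes.
Bytes at offsets 0..1: 4D 45.
Little-endian: lowest address holds the least-significant byte.
Reassemble most-significant byte first: 45 4D → 0x454D.
0x454D = 17741.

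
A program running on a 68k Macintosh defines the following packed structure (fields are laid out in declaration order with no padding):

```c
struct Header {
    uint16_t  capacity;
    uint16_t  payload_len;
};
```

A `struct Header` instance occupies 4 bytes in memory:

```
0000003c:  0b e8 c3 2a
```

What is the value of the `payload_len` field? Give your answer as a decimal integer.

49962

`payload_len` follows `capacity` (2 bytes), so it starts at byte offset 2 and occupies 2 bytes.
Bytes at offsets 2..3: C3 2A.
In big-endian order the high byte comes first in memory.
The bytes are already most-significant first: 0xC32A.
0xC32A = 49962.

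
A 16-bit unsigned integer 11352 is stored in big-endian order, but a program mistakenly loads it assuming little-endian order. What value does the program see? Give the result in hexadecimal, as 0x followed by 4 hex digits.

11352 in 16-bit hexadecimal is 0x2C58.
Stored big-endian, the bytes at ascending addresses are 2C 58.
Read back as little-endian, the first byte is least significant, giving 0x582C.

0x582C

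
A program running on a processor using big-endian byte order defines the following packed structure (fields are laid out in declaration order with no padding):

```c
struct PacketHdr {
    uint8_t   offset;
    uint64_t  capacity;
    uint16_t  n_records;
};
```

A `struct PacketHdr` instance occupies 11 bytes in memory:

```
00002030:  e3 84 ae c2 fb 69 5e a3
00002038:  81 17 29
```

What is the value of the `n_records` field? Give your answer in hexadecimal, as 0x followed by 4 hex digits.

`n_records` follows `offset` (1 B), `capacity` (8 B), so it starts at offset 1 + 8 = 9 and occupies 2 bytes.
Bytes at offsets 9..10: 17 29.
Big-endian stores the most-significant byte at the lowest address.
The bytes are already most-significant first: 0x1729.

0x1729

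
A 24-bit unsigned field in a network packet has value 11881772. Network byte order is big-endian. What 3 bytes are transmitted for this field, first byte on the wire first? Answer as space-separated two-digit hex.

B5 4D 2C

11881772 in hexadecimal, padded to 24 bits, is 0xB54D2C.
Split into bytes (most-significant first): B5 4D 2C.
Big-endian: lowest address holds the most-significant byte.
So the memory order matches the most-significant-first order: B5 4D 2C.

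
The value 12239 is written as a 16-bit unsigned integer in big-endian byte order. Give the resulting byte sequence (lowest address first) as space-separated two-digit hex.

2F CF

12239 in hexadecimal, padded to 16 bits, is 0x2FCF.
Split into bytes (most-significant first): 2F CF.
Big-endian stores the most-significant byte at the lowest address.
So the memory order matches the most-significant-first order: 2F CF.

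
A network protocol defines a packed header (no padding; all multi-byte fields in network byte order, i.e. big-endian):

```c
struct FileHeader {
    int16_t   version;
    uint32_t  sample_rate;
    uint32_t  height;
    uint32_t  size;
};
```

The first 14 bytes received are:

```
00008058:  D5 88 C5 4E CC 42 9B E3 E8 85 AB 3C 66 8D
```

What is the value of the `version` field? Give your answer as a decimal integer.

`version` is the first field, at byte offset 0, occupying 2 bytes.
Bytes at offsets 0..1: D5 88.
Big-endian: lowest address holds the most-significant byte.
The bytes are already most-significant first: 0xD588.
Top bit is set, so as a signed 16-bit value this is 0xD588 − 2^16 = -10872.

-10872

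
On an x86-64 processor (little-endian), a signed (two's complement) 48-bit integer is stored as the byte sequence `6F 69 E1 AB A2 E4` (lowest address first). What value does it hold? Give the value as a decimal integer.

Little-endian stores the least-significant byte at the lowest address.
Reassemble most-significant byte first: E4 A2 AB E1 69 6F → 0xE4A2ABE1696F.
Top bit is set, so as a signed 48-bit value this is 0xE4A2ABE1696F − 2^48 = -30087657199249.

-30087657199249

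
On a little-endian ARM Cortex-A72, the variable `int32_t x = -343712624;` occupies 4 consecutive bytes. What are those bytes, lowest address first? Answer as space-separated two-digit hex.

Two's complement of -343712624 in 32 bits: 343712624 = 0x147CA370; invert → 0xEB835C8F; add 1 → 0xEB835C90.
Split into bytes (most-significant first): EB 83 5C 90.
Little-endian stores the least-significant byte at the lowest address.
So at ascending addresses the bytes are 90 5C 83 EB.

90 5C 83 EB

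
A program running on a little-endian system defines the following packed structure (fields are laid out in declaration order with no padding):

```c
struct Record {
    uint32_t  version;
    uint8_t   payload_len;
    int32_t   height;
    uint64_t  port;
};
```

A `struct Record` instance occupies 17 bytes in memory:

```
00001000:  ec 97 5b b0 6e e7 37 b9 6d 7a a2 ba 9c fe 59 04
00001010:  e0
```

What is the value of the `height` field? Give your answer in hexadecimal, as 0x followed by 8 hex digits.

0x6DB937E7

`height` follows `version` (4 B), `payload_len` (1 B), so it starts at offset 4 + 1 = 5 and occupies 4 bytes.
Bytes at offsets 5..8: E7 37 B9 6D.
In little-endian order the low byte comes first in memory.
Reassemble most-significant byte first: 6D B9 37 E7 → 0x6DB937E7.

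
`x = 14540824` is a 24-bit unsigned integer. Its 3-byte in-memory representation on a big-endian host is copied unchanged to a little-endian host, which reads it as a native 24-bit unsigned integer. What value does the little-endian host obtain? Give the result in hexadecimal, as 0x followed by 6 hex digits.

0x18E0DD

14540824 in 24-bit hexadecimal is 0xDDE018.
Stored big-endian, the bytes at ascending addresses are DD E0 18.
Read back as little-endian, the first byte is least significant, giving 0x18E0DD.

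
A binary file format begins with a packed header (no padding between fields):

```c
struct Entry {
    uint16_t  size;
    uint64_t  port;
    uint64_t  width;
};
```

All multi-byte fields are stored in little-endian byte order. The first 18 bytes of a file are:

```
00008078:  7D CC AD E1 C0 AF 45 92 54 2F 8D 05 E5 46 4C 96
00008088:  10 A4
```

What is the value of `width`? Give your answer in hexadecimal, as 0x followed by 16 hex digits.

`width` follows `size` (2 B), `port` (8 B), so it starts at offset 2 + 8 = 10 and occupies 8 bytes.
Bytes at offsets 10..17: 8D 05 E5 46 4C 96 10 A4.
In little-endian order the low byte comes first in memory.
Reassemble most-significant byte first: A4 10 96 4C 46 E5 05 8D → 0xA410964C46E5058D.

0xA410964C46E5058D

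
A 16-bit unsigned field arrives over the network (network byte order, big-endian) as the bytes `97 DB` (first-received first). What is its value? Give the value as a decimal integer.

38875

Big-endian stores the most-significant byte at the lowest address.
The bytes are already most-significant first: 0x97DB.
0x97DB = 38875.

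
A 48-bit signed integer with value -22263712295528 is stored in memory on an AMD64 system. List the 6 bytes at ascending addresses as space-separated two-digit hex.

98 55 56 53 C0 EB

Two's complement of -22263712295528 in 48 bits: 22263712295528 = 0x143FACA9AA68; invert → 0xEBC053565597; add 1 → 0xEBC053565598.
Split into bytes (most-significant first): EB C0 53 56 55 98.
In little-endian order the low byte comes first in memory.
So at ascending addresses the bytes are 98 55 56 53 C0 EB.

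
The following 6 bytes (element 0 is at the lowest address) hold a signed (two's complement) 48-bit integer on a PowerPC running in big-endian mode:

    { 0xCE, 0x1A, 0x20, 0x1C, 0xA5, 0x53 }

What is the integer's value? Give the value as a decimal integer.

Big-endian: lowest address holds the most-significant byte.
The bytes are already most-significant first: 0xCE1A201CA553.
Top bit is set, so as a signed 48-bit value this is 0xCE1A201CA553 − 2^48 = -54863373490861.

-54863373490861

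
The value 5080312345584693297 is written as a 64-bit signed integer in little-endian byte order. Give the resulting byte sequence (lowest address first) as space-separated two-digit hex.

5080312345584693297 in hexadecimal, padded to 64 bits, is 0x4680E529629B7031.
Split into bytes (most-significant first): 46 80 E5 29 62 9B 70 31.
Little-endian: lowest address holds the least-significant byte.
So at ascending addresses the bytes are 31 70 9B 62 29 E5 80 46.

31 70 9B 62 29 E5 80 46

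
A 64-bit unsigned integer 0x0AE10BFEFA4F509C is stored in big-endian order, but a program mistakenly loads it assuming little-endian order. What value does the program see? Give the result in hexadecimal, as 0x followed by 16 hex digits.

0x9C504FFAFE0BE10A

Stored big-endian, the bytes at ascending addresses are 0A E1 0B FE FA 4F 50 9C.
Read back as little-endian, the first byte is least significant, giving 0x9C504FFAFE0BE10A.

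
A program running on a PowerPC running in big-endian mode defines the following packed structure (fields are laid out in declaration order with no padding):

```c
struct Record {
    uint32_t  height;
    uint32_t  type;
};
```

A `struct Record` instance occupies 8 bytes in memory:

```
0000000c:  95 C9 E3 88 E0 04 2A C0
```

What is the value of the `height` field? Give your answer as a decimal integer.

`height` is the first field, at byte offset 0, occupying 4 bytes.
Bytes at offsets 0..3: 95 C9 E3 88.
Big-endian stores the most-significant byte at the lowest address.
The bytes are already most-significant first: 0x95C9E388.
0x95C9E388 = 2513036168.

2513036168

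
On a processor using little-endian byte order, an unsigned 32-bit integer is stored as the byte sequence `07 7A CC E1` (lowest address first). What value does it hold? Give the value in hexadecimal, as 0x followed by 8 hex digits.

0xE1CC7A07

Little-endian stores the least-significant byte at the lowest address.
Reassemble most-significant byte first: E1 CC 7A 07 → 0xE1CC7A07.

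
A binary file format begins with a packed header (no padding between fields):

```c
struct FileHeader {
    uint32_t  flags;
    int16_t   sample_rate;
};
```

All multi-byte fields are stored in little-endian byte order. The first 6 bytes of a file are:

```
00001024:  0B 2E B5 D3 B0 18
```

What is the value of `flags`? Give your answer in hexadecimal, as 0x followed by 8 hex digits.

0xD3B52E0B

`flags` is the first field, at byte offset 0, occupying 4 bytes.
Bytes at offsets 0..3: 0B 2E B5 D3.
Little-endian: lowest address holds the least-significant byte.
Reassemble most-significant byte first: D3 B5 2E 0B → 0xD3B52E0B.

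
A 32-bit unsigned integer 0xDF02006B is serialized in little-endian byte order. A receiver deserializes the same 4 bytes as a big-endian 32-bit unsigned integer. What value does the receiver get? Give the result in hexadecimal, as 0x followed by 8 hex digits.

0x6B0002DF

Stored little-endian, the bytes at ascending addresses are 6B 00 02 DF.
Read back as big-endian, the last byte is least significant, giving 0x6B0002DF.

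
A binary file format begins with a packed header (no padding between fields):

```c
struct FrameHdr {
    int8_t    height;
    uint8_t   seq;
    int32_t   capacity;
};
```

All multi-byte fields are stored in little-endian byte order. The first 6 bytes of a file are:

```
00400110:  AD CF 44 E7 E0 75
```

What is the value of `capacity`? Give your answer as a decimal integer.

1977673540

`capacity` follows `height` (1 B), `seq` (1 B), so it starts at offset 1 + 1 = 2 and occupies 4 bytes.
Bytes at offsets 2..5: 44 E7 E0 75.
Little-endian stores the least-significant byte at the lowest address.
Reassemble most-significant byte first: 75 E0 E7 44 → 0x75E0E744.
0x75E0E744 = 1977673540.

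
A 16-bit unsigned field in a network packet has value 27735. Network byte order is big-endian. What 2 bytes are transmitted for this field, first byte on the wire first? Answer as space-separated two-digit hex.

6C 57

27735 in hexadecimal, padded to 16 bits, is 0x6C57.
Split into bytes (most-significant first): 6C 57.
Big-endian stores the most-significant byte at the lowest address.
So the memory order matches the most-significant-first order: 6C 57.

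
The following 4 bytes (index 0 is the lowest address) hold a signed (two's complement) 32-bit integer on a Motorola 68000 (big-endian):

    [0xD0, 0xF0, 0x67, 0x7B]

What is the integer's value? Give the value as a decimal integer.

-789551237

In big-endian order the high byte comes first in memory.
The bytes are already most-significant first: 0xD0F0677B.
Top bit is set, so as a signed 32-bit value this is 0xD0F0677B − 2^32 = -789551237.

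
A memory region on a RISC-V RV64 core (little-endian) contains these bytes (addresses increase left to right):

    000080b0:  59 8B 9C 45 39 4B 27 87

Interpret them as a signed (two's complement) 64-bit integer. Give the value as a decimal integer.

Little-endian: lowest address holds the least-significant byte.
Reassemble most-significant byte first: 87 27 4B 39 45 9C 8B 59 → 0x87274B39459C8B59.
Top bit is set, so as a signed 64-bit value this is 0x87274B39459C8B59 − 2^64 = -8707908645144458407.

-8707908645144458407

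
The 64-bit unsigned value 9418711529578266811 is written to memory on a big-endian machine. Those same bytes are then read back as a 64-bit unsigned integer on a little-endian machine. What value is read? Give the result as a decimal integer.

13510908636712187266

9418711529578266811 in 64-bit hexadecimal is 0x82B5FC3BD26380BB.
Stored big-endian, the bytes at ascending addresses are 82 B5 FC 3B D2 63 80 BB.
Read back as little-endian, the first byte is least significant, giving 0xBB8063D23BFCB582.
0xBB8063D23BFCB582 = 13510908636712187266.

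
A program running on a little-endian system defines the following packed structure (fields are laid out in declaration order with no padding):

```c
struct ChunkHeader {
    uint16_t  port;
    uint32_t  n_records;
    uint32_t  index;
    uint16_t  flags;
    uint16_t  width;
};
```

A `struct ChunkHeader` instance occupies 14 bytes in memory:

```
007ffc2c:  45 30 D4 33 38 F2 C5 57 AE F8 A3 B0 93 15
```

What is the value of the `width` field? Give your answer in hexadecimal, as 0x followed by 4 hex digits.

0x1593

`width` follows `port` (2 B), `n_records` (4 B), `index` (4 B), `flags` (2 B), so it starts at offset 2 + 4 + 4 + 2 = 12 and occupies 2 bytes.
Bytes at offsets 12..13: 93 15.
Little-endian stores the least-significant byte at the lowest address.
Reassemble most-significant byte first: 15 93 → 0x1593.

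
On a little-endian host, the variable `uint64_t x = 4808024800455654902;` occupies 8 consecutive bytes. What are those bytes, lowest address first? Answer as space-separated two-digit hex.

F6 7D 6D FE 14 89 B9 42

4808024800455654902 in hexadecimal, padded to 64 bits, is 0x42B98914FE6D7DF6.
Split into bytes (most-significant first): 42 B9 89 14 FE 6D 7D F6.
Little-endian stores the least-significant byte at the lowest address.
So at ascending addresses the bytes are F6 7D 6D FE 14 89 B9 42.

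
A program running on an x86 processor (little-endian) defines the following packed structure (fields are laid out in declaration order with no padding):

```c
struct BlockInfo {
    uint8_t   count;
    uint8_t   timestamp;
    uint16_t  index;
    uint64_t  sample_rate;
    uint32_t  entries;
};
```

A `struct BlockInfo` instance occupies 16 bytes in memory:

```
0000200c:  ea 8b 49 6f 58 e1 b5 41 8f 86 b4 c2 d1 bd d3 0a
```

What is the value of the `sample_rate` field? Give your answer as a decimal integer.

14029986689006821720

`sample_rate` follows `count` (1 B), `timestamp` (1 B), `index` (2 B), so it starts at offset 1 + 1 + 2 = 4 and occupies 8 bytes.
Bytes at offsets 4..11: 58 E1 B5 41 8F 86 B4 C2.
Little-endian: lowest address holds the least-significant byte.
Reassemble most-significant byte first: C2 B4 86 8F 41 B5 E1 58 → 0xC2B4868F41B5E158.
0xC2B4868F41B5E158 = 14029986689006821720.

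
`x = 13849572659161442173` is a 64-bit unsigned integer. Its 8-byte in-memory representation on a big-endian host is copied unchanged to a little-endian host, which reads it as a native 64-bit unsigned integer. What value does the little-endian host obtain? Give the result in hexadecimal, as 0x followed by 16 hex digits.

13849572659161442173 in 64-bit hexadecimal is 0xC03390F49047A77D.
Stored big-endian, the bytes at ascending addresses are C0 33 90 F4 90 47 A7 7D.
Read back as little-endian, the first byte is least significant, giving 0x7DA74790F49033C0.

0x7DA74790F49033C0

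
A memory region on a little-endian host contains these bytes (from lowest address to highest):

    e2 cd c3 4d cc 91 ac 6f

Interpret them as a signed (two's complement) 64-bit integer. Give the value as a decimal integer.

Little-endian stores the least-significant byte at the lowest address.
Reassemble most-significant byte first: 6F AC 91 CC 4D C3 CD E2 → 0x6FAC91CC4DC3CDE2.
0x6FAC91CC4DC3CDE2 = 8046966940868267490.

8046966940868267490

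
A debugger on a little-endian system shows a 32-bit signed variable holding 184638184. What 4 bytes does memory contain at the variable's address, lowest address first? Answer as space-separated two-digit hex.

E8 5A 01 0B

184638184 in hexadecimal, padded to 32 bits, is 0x0B015AE8.
Split into bytes (most-significant first): 0B 01 5A E8.
In little-endian order the low byte comes first in memory.
So at ascending addresses the bytes are E8 5A 01 0B.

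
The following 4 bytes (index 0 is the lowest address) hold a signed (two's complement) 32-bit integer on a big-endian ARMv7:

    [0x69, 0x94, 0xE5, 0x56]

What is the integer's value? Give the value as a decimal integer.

1771365718

Big-endian stores the most-significant byte at the lowest address.
The bytes are already most-significant first: 0x6994E556.
0x6994E556 = 1771365718.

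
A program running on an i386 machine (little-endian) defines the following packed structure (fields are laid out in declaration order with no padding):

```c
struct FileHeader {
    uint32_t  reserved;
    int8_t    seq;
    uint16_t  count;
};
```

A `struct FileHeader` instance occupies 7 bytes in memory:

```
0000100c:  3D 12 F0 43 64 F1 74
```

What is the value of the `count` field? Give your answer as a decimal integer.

`count` follows `reserved` (4 B), `seq` (1 B), so it starts at offset 4 + 1 = 5 and occupies 2 bytes.
Bytes at offsets 5..6: F1 74.
In little-endian order the low byte comes first in memory.
Reassemble most-significant byte first: 74 F1 → 0x74F1.
0x74F1 = 29937.

29937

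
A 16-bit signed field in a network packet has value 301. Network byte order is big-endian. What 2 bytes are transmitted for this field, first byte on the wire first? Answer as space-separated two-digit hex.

301 in hexadecimal, padded to 16 bits, is 0x012D.
Split into bytes (most-significant first): 01 2D.
Big-endian: lowest address holds the most-significant byte.
So the memory order matches the most-significant-first order: 01 2D.

01 2D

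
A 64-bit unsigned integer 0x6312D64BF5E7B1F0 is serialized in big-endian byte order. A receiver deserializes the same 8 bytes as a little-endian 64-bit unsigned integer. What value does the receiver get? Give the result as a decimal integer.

Stored big-endian, the bytes at ascending addresses are 63 12 D6 4B F5 E7 B1 F0.
Read back as little-endian, the first byte is least significant, giving 0xF0B1E7F54BD61263.
0xF0B1E7F54BD61263 = 17343898680705815139.

17343898680705815139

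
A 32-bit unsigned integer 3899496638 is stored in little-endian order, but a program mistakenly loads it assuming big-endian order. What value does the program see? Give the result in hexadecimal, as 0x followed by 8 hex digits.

3899496638 in 32-bit hexadecimal is 0xE86D98BE.
Stored little-endian, the bytes at ascending addresses are BE 98 6D E8.
Read back as big-endian, the last byte is least significant, giving 0xBE986DE8.

0xBE986DE8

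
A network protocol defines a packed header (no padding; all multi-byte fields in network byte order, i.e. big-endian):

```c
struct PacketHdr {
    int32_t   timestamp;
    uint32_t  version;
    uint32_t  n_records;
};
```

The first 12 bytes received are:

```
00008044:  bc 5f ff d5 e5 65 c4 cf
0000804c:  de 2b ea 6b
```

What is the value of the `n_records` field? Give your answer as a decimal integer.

3727420011

`n_records` follows `timestamp` (4 B), `version` (4 B), so it starts at offset 4 + 4 = 8 and occupies 4 bytes.
Bytes at offsets 8..11: DE 2B EA 6B.
Big-endian: lowest address holds the most-significant byte.
The bytes are already most-significant first: 0xDE2BEA6B.
0xDE2BEA6B = 3727420011.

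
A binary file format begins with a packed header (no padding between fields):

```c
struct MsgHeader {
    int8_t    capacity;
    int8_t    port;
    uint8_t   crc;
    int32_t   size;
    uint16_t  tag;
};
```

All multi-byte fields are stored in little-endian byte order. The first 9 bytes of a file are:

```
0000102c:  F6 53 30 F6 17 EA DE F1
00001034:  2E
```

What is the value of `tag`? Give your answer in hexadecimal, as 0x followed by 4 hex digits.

0x2EF1

`tag` follows `capacity` (1 B), `port` (1 B), `crc` (1 B), `size` (4 B), so it starts at offset 1 + 1 + 1 + 4 = 7 and occupies 2 bytes.
Bytes at offsets 7..8: F1 2E.
Little-endian: lowest address holds the least-significant byte.
Reassemble most-significant byte first: 2E F1 → 0x2EF1.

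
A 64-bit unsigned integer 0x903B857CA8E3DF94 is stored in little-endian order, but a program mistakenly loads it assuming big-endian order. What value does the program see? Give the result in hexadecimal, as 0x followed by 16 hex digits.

0x94DFE3A87C853B90

Stored little-endian, the bytes at ascending addresses are 94 DF E3 A8 7C 85 3B 90.
Read back as big-endian, the last byte is least significant, giving 0x94DFE3A87C853B90.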